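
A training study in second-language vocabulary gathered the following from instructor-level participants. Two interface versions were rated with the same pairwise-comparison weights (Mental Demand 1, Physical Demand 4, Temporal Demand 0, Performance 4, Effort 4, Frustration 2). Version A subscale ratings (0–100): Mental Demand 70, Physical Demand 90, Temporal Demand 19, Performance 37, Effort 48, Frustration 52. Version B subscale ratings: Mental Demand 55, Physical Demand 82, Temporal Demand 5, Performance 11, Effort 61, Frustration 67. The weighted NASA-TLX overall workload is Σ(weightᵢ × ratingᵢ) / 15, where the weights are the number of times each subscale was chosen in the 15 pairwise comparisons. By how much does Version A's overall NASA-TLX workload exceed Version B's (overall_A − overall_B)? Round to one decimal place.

4.6

Version A weighted sum = 1·70 + 4·90 + 0·19 + 4·37 + 4·48 + 2·52 = 70 + 360 + 0 + 148 + 192 + 104 = 874; overall_A = 874/15 = 58.2667.
Version B weighted sum = 1·55 + 4·82 + 0·5 + 4·11 + 4·61 + 2·67 = 55 + 328 + 0 + 44 + 244 + 134 = 805; overall_B = 805/15 = 53.6667.
Difference = 58.2667 − 53.6667 = 4.6000 ≈ 4.6.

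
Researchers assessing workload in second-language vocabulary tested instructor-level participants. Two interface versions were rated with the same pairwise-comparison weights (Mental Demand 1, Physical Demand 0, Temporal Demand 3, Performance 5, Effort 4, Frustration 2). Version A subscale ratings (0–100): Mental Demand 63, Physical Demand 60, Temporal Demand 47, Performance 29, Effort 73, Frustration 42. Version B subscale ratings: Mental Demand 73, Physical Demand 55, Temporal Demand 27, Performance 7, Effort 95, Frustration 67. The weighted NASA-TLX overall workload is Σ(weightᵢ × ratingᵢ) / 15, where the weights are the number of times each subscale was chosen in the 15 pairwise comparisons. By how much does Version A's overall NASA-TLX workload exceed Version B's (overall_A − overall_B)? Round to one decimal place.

Version A weighted sum = 1·63 + 0·60 + 3·47 + 5·29 + 4·73 + 2·42 = 63 + 0 + 141 + 145 + 292 + 84 = 725; overall_A = 725/15 = 48.3333.
Version B weighted sum = 1·73 + 0·55 + 3·27 + 5·7 + 4·95 + 2·67 = 73 + 0 + 81 + 35 + 380 + 134 = 703; overall_B = 703/15 = 46.8667.
Difference = 48.3333 − 46.8667 = 1.4666 ≈ 1.5.

1.5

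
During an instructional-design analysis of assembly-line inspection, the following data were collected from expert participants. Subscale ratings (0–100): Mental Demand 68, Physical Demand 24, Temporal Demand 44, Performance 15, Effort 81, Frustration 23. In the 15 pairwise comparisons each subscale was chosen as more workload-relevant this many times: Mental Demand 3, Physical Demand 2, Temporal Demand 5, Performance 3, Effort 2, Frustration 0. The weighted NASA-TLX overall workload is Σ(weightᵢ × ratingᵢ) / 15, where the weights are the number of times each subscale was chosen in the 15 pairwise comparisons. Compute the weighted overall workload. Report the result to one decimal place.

45.3

The tallies are the weights (they sum to 15).
Weighted sum = 3·68 + 2·24 + 5·44 + 3·15 + 2·81 + 0·23
            = 204 + 48 + 220 + 45 + 162 + 0 = 679.
Overall workload = 679 / 15 = 45.2667 ≈ 45.3.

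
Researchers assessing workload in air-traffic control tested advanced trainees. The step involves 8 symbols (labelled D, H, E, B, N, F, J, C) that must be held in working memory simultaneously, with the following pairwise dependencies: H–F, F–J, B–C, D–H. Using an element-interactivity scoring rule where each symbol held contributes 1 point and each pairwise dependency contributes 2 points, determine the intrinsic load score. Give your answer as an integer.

Count of symbols held simultaneously: 8.
Count of pairwise dependencies listed: 4.
Element contribution: 8 × 1 = 8.
Interaction contribution: 4 × 2 = 8.
Intrinsic load = 8 + 8 = 16.

16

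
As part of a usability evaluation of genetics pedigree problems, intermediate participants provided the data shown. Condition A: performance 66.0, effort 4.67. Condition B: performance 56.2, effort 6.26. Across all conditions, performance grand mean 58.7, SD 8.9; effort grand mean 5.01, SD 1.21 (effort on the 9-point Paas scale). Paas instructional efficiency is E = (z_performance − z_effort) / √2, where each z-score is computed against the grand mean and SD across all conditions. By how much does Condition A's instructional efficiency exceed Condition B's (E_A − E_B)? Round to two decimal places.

1.71

Condition A: z_P = (66.0 − 58.7)/8.9 = 0.8202; z_E = (4.67 − 5.01)/1.21 = -0.2810; E_A = (0.8202 − (-0.2810))/√2 = 0.7787.
Condition B: z_P = (56.2 − 58.7)/8.9 = -0.2809; z_E = (6.26 − 5.01)/1.21 = 1.0331; E_B = (-0.2809 − 1.0331)/√2 = -0.9291.
E_A − E_B = 0.7787 − (-0.9291) = 1.7078 ≈ 1.71.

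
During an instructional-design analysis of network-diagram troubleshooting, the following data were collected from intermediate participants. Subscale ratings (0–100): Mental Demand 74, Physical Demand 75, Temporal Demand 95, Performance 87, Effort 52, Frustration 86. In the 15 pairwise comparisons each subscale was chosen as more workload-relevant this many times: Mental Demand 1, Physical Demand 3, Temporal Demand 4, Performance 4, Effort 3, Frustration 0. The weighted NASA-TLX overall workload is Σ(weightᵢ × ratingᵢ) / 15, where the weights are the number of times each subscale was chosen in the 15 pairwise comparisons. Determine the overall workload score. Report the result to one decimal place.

78.9

The tallies are the weights (they sum to 15).
Weighted sum = 1·74 + 3·75 + 4·95 + 4·87 + 3·52 + 0·86
            = 74 + 225 + 380 + 348 + 156 + 0 = 1183.
Overall workload = 1183 / 15 = 78.8667 ≈ 78.9.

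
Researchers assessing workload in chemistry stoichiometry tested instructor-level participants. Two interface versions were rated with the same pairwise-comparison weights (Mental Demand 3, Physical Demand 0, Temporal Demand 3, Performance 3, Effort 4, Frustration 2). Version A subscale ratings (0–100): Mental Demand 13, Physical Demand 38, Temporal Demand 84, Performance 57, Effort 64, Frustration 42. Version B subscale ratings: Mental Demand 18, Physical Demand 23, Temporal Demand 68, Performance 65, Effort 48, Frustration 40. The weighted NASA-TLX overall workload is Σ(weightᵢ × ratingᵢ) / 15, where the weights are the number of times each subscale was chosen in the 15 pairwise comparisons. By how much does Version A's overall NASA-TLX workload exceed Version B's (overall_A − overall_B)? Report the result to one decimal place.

5.1

Version A weighted sum = 3·13 + 0·38 + 3·84 + 3·57 + 4·64 + 2·42 = 39 + 0 + 252 + 171 + 256 + 84 = 802; overall_A = 802/15 = 53.4667.
Version B weighted sum = 3·18 + 0·23 + 3·68 + 3·65 + 4·48 + 2·40 = 54 + 0 + 204 + 195 + 192 + 80 = 725; overall_B = 725/15 = 48.3333.
Difference = 53.4667 − 48.3333 = 5.1334 ≈ 5.1.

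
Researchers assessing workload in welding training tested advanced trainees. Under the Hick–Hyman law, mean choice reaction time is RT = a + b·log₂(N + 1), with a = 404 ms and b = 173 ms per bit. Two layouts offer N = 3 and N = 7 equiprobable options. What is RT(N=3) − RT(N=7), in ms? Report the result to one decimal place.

RT(3) = 404 + 173·log₂(4) = 404 + 173·2.0000 = 750.0000 ms.
RT(7) = 404 + 173·log₂(8) = 404 + 173·3.0000 = 923.0000 ms.
Difference = 750.0000 − 923.0000 = -173.0000 ≈ -173.0 ms.

-173.0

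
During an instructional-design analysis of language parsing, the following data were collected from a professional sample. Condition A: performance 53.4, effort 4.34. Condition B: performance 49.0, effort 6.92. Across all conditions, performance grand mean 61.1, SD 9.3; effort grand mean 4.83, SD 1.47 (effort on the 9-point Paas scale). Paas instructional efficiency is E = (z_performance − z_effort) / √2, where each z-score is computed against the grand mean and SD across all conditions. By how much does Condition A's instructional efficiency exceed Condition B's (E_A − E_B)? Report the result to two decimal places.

Condition A: z_P = (53.4 − 61.1)/9.3 = -0.8280; z_E = (4.34 − 4.83)/1.47 = -0.3333; E_A = (-0.8280 − (-0.3333))/√2 = -0.3498.
Condition B: z_P = (49.0 − 61.1)/9.3 = -1.3011; z_E = (6.92 − 4.83)/1.47 = 1.4218; E_B = (-1.3011 − 1.4218)/√2 = -1.9254.
E_A − E_B = -0.3498 − (-1.9254) = 1.5756 ≈ 1.58.

1.58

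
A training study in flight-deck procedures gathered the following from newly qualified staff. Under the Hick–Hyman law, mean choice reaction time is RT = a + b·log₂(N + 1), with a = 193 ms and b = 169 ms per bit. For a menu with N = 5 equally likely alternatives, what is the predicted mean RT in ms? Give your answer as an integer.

log₂(5 + 1) = log₂(6) = 2.5850.
RT = 193 + 169 × 2.5850 = 193 + 436.8650 = 629.8650 ms.
≈ 630 ms.

630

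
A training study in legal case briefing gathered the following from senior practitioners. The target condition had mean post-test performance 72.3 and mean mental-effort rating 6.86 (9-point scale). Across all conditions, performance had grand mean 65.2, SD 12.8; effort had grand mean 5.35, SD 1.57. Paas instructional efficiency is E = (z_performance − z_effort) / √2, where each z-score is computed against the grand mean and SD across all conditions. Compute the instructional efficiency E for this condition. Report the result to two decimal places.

z_performance = (72.3 − 65.2) / 12.8 = 7.1000 / 12.8 = 0.5547.
z_effort = (6.86 − 5.35) / 1.57 = 1.5100 / 1.57 = 0.9618.
z_P − z_E = 0.5547 − 0.9618 = -0.4071.
E = -0.4071 / √2 = -0.4071 / 1.41421 = -0.2879 ≈ -0.29.

-0.29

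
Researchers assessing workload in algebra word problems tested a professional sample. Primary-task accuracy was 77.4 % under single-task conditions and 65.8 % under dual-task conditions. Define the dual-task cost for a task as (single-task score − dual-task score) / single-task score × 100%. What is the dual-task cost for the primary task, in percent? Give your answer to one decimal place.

15.0

Cost = (77.4 − 65.8) / 77.4 × 100%
     = 11.6000 / 77.4 × 100% = 14.9871%.
≈ 15.0%.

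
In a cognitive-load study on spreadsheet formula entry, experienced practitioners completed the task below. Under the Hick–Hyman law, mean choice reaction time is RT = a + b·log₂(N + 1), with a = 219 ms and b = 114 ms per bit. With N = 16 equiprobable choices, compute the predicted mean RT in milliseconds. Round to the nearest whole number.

685

log₂(16 + 1) = log₂(17) = 4.0875.
RT = 219 + 114 × 4.0875 = 219 + 465.9750 = 684.9750 ms.
≈ 685 ms.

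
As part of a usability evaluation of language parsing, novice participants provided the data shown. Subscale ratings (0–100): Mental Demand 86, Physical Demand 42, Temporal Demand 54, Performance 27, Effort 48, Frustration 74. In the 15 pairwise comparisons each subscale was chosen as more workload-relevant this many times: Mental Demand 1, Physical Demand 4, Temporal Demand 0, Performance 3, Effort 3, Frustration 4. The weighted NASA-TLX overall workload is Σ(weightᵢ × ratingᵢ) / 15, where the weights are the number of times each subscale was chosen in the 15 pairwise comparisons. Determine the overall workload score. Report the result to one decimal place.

The tallies are the weights (they sum to 15).
Weighted sum = 1·86 + 4·42 + 0·54 + 3·27 + 3·48 + 4·74
            = 86 + 168 + 0 + 81 + 144 + 296 = 775.
Overall workload = 775 / 15 = 51.6667 ≈ 51.7.

51.7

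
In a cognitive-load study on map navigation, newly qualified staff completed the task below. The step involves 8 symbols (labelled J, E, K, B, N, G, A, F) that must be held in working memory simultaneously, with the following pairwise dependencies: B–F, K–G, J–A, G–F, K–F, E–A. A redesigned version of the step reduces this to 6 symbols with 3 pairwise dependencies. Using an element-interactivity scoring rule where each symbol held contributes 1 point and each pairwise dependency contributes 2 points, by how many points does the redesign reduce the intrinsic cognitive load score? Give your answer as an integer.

8

Original: 8 × 1 + 6 × 2 = 8 + 12 = 20.
Redesigned: 6 × 1 + 3 × 2 = 6 + 6 = 12.
Reduction = 20 − 12 = 8.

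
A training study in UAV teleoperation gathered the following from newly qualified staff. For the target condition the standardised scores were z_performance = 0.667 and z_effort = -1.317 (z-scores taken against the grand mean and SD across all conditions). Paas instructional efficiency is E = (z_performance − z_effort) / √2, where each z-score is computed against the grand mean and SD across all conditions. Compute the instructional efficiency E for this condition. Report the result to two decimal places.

z_P − z_E = 0.667 − (-1.317) = 1.9840.
E = 1.9840 / √2 = 1.9840 / 1.41421 = 1.4029 ≈ 1.40.

1.40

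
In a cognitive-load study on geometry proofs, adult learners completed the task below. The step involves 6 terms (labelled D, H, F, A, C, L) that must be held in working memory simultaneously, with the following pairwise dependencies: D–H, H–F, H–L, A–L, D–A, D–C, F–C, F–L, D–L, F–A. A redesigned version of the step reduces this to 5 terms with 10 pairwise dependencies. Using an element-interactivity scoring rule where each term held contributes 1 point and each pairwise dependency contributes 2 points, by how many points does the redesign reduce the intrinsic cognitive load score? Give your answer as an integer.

1

Original: 6 × 1 + 10 × 2 = 6 + 20 = 26.
Redesigned: 5 × 1 + 10 × 2 = 5 + 20 = 25.
Reduction = 26 − 25 = 1.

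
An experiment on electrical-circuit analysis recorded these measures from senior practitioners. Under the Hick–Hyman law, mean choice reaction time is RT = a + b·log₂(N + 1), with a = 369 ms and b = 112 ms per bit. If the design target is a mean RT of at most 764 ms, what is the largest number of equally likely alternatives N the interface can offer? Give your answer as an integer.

10

Set 369 + 112·log₂(N + 1) ≤ 764.
log₂(N + 1) ≤ (764 − 369) / 112 = 3.5268.
N + 1 ≤ 2^3.5268 = 11.5258.
N ≤ 10.5258, so the largest integer N is 10.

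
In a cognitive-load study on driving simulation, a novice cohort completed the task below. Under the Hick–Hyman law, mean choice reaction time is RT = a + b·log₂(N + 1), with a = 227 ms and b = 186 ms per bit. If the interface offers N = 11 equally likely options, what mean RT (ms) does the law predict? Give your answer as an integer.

log₂(11 + 1) = log₂(12) = 3.5850.
RT = 227 + 186 × 3.5850 = 227 + 666.8100 = 893.8100 ms.
≈ 894 ms.

894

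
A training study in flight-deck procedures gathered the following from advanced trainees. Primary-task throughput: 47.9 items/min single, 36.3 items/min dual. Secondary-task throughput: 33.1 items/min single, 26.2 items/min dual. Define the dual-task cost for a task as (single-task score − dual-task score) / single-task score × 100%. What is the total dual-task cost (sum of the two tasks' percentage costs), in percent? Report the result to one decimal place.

Primary cost = (47.9 − 36.3) / 47.9 × 100% = 24.2171%.
Secondary cost = (33.1 − 26.2) / 33.1 × 100% = 20.8459%.
Total = 24.2171% + 20.8459% = 45.0630% ≈ 45.1%.

45.1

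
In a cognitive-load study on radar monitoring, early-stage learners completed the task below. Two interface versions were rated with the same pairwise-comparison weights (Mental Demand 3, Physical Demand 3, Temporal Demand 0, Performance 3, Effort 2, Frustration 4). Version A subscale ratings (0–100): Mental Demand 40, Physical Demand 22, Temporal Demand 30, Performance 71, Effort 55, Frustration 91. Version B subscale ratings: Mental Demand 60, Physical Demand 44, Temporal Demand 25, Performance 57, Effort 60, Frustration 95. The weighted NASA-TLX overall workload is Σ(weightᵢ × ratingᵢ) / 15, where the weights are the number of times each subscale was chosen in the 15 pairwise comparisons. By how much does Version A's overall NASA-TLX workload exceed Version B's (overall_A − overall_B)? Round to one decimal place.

Version A weighted sum = 3·40 + 3·22 + 0·30 + 3·71 + 2·55 + 4·91 = 120 + 66 + 0 + 213 + 110 + 364 = 873; overall_A = 873/15 = 58.2000.
Version B weighted sum = 3·60 + 3·44 + 0·25 + 3·57 + 2·60 + 4·95 = 180 + 132 + 0 + 171 + 120 + 380 = 983; overall_B = 983/15 = 65.5333.
Difference = 58.2000 − 65.5333 = -7.3333 ≈ -7.3.

-7.3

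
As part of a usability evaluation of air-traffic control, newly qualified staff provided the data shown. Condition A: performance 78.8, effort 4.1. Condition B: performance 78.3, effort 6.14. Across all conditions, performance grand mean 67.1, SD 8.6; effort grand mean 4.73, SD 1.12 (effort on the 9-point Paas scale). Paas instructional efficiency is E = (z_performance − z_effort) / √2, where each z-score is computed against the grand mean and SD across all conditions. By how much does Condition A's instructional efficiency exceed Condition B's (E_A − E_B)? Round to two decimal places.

1.33

Condition A: z_P = (78.8 − 67.1)/8.6 = 1.3605; z_E = (4.1 − 4.73)/1.12 = -0.5625; E_A = (1.3605 − (-0.5625))/√2 = 1.3598.
Condition B: z_P = (78.3 − 67.1)/8.6 = 1.3023; z_E = (6.14 − 4.73)/1.12 = 1.2589; E_B = (1.3023 − 1.2589)/√2 = 0.0307.
E_A − E_B = 1.3598 − 0.0307 = 1.3291 ≈ 1.33.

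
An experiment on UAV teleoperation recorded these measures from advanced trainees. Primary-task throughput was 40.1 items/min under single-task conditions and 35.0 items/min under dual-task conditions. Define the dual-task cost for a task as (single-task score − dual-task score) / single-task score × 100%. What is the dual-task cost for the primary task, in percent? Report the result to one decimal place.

Cost = (40.1 − 35.0) / 40.1 × 100%
     = 5.1000 / 40.1 × 100% = 12.7182%.
≈ 12.7%.

12.7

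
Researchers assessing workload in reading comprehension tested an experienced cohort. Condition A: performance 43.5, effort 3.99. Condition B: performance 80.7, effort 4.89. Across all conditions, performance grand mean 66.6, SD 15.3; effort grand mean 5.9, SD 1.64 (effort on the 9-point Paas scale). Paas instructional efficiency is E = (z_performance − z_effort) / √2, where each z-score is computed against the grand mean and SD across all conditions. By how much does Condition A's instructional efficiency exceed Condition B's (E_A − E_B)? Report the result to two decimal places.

-1.33

Condition A: z_P = (43.5 − 66.6)/15.3 = -1.5098; z_E = (3.99 − 5.9)/1.64 = -1.1646; E_A = (-1.5098 − (-1.1646))/√2 = -0.2441.
Condition B: z_P = (80.7 − 66.6)/15.3 = 0.9216; z_E = (4.89 − 5.9)/1.64 = -0.6159; E_B = (0.9216 − (-0.6159))/√2 = 1.0872.
E_A − E_B = -0.2441 − 1.0872 = -1.3313 ≈ -1.33.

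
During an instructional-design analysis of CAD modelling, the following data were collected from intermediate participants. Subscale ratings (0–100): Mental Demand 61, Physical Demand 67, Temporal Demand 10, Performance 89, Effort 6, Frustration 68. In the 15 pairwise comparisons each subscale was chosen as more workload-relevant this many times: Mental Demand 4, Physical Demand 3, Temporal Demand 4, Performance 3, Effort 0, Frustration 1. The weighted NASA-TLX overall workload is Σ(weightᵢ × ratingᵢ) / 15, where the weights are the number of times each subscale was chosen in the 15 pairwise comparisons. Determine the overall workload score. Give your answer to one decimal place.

The tallies are the weights (they sum to 15).
Weighted sum = 4·61 + 3·67 + 4·10 + 3·89 + 0·6 + 1·68
            = 244 + 201 + 40 + 267 + 0 + 68 = 820.
Overall workload = 820 / 15 = 54.6667 ≈ 54.7.

54.7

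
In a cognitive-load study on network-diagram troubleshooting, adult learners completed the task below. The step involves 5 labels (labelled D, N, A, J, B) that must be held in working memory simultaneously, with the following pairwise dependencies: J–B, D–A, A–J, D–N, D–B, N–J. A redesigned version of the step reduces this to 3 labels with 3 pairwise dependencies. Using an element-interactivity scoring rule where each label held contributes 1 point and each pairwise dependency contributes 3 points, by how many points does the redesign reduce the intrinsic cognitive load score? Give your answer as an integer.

11

Original: 5 × 1 + 6 × 3 = 5 + 18 = 23.
Redesigned: 3 × 1 + 3 × 3 = 3 + 9 = 12.
Reduction = 23 − 12 = 11.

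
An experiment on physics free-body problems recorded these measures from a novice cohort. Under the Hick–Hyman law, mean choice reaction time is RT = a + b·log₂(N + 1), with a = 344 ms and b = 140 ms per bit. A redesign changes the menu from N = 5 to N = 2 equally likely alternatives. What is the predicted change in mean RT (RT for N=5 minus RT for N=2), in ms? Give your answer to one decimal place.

RT(5) = 344 + 140·log₂(6) = 344 + 140·2.5850 = 705.9000 ms.
RT(2) = 344 + 140·log₂(3) = 344 + 140·1.5850 = 565.9000 ms.
Difference = 705.9000 − 565.9000 = 140.0000 ≈ 140.0 ms.

140.0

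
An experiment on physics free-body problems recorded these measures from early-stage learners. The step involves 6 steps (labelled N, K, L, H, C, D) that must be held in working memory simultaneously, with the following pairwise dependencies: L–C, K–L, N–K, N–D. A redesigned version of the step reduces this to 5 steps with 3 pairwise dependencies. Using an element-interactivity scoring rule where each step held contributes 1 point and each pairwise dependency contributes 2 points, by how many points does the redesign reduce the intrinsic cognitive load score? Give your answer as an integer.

Original: 6 × 1 + 4 × 2 = 6 + 8 = 14.
Redesigned: 5 × 1 + 3 × 2 = 5 + 6 = 11.
Reduction = 14 − 11 = 3.

3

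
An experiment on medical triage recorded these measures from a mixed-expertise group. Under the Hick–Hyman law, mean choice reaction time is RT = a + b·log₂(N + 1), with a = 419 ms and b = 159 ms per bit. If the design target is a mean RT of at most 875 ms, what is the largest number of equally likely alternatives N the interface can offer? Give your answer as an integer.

Set 419 + 159·log₂(N + 1) ≤ 875.
log₂(N + 1) ≤ (875 − 419) / 159 = 2.8679.
N + 1 ≤ 2^2.8679 = 7.3000.
N ≤ 6.3000, so the largest integer N is 6.

6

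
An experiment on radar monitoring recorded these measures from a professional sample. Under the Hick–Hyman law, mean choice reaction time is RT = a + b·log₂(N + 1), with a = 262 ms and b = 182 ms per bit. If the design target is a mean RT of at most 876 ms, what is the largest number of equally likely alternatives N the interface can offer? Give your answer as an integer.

Set 262 + 182·log₂(N + 1) ≤ 876.
log₂(N + 1) ≤ (876 − 262) / 182 = 3.3736.
N + 1 ≤ 2^3.3736 = 10.3647.
N ≤ 9.3647, so the largest integer N is 9.

9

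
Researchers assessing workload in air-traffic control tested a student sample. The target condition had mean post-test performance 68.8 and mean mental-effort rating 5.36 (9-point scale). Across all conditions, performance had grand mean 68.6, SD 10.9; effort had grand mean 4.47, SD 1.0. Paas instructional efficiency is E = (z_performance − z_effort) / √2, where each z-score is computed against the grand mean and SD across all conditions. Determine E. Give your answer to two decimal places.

z_performance = (68.8 − 68.6) / 10.9 = 0.2000 / 10.9 = 0.0183.
z_effort = (5.36 − 4.47) / 1.0 = 0.8900 / 1.0 = 0.8900.
z_P − z_E = 0.0183 − 0.8900 = -0.8717.
E = -0.8717 / √2 = -0.8717 / 1.41421 = -0.6164 ≈ -0.62.

-0.62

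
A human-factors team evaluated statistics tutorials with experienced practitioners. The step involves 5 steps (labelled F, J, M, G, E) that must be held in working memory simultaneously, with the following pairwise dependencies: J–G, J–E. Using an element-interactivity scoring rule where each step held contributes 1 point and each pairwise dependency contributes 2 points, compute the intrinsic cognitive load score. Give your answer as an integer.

9

Count of steps held simultaneously: 5.
Count of pairwise dependencies listed: 2.
Element contribution: 5 × 1 = 5.
Interaction contribution: 2 × 2 = 4.
Intrinsic load = 5 + 4 = 9.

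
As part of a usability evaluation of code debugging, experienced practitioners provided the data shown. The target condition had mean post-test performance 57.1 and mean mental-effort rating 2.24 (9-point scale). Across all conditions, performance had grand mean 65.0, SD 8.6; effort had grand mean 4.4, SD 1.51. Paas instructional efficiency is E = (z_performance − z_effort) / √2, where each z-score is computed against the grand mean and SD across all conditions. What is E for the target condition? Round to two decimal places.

0.36

z_performance = (57.1 − 65.0) / 8.6 = -7.9000 / 8.6 = -0.9186.
z_effort = (2.24 − 4.4) / 1.51 = -2.1600 / 1.51 = -1.4305.
z_P − z_E = -0.9186 − (-1.4305) = 0.5119.
E = 0.5119 / √2 = 0.5119 / 1.41421 = 0.3620 ≈ 0.36.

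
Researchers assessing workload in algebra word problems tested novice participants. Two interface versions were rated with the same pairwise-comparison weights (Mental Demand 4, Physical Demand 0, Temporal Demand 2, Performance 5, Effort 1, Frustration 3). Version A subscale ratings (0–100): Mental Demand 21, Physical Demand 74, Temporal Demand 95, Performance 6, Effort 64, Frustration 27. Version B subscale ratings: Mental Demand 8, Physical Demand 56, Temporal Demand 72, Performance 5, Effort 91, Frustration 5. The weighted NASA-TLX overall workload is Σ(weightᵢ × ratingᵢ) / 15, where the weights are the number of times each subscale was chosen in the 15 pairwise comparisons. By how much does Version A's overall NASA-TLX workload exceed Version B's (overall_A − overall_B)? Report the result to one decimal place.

9.5

Version A weighted sum = 4·21 + 0·74 + 2·95 + 5·6 + 1·64 + 3·27 = 84 + 0 + 190 + 30 + 64 + 81 = 449; overall_A = 449/15 = 29.9333.
Version B weighted sum = 4·8 + 0·56 + 2·72 + 5·5 + 1·91 + 3·5 = 32 + 0 + 144 + 25 + 91 + 15 = 307; overall_B = 307/15 = 20.4667.
Difference = 29.9333 − 20.4667 = 9.4666 ≈ 9.5.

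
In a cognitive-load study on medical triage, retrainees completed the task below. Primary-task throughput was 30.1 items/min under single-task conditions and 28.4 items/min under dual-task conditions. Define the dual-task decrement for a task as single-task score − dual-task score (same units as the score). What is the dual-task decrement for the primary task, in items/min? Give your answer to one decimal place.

Decrement = 30.1 − 28.4 = 1.7000 items/min ≈ 1.7 items/min.

1.7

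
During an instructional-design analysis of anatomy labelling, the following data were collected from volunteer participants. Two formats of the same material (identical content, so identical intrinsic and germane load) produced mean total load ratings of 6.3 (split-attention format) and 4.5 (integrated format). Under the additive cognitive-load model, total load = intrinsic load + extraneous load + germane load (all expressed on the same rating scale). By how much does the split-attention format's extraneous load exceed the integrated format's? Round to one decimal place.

Intrinsic and germane load are equal across formats, so the difference in total load equals the difference in extraneous load.
Extraneous-load difference = 6.3 − 4.5 = 1.8.

1.8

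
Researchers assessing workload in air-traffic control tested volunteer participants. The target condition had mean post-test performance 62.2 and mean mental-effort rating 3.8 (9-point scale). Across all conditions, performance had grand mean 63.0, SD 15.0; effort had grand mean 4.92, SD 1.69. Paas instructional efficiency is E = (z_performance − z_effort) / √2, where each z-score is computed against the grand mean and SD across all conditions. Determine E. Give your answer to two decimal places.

0.43

z_performance = (62.2 − 63.0) / 15.0 = -0.8000 / 15.0 = -0.0533.
z_effort = (3.8 − 4.92) / 1.69 = -1.1200 / 1.69 = -0.6627.
z_P − z_E = -0.0533 − (-0.6627) = 0.6094.
E = 0.6094 / √2 = 0.6094 / 1.41421 = 0.4309 ≈ 0.43.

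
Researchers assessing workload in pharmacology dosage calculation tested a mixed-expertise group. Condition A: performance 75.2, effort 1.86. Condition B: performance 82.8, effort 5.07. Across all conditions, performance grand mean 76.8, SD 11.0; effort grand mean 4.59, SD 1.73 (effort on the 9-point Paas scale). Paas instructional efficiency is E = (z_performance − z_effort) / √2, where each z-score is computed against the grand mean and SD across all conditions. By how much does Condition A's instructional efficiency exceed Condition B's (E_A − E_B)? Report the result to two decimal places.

0.82

Condition A: z_P = (75.2 − 76.8)/11.0 = -0.1455; z_E = (1.86 − 4.59)/1.73 = -1.5780; E_A = (-0.1455 − (-1.5780))/√2 = 1.0129.
Condition B: z_P = (82.8 − 76.8)/11.0 = 0.5455; z_E = (5.07 − 4.59)/1.73 = 0.2775; E_B = (0.5455 − 0.2775)/√2 = 0.1895.
E_A − E_B = 1.0129 − 0.1895 = 0.8234 ≈ 0.82.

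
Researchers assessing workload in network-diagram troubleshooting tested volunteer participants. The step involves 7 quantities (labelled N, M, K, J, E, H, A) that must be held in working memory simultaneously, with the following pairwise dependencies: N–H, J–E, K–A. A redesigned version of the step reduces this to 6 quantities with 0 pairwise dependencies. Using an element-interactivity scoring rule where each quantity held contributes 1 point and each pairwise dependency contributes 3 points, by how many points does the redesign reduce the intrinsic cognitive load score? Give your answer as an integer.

Original: 7 × 1 + 3 × 3 = 7 + 9 = 16.
Redesigned: 6 × 1 + 0 × 3 = 6 + 0 = 6.
Reduction = 16 − 6 = 10.

10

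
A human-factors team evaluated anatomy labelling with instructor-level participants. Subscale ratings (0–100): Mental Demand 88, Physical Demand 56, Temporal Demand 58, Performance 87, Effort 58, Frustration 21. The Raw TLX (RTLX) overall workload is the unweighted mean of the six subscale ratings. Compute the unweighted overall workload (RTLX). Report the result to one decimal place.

Sum of ratings = 88 + 56 + 58 + 87 + 58 + 21 = 368.
RTLX = 368 / 6 = 61.3333 ≈ 61.3.

61.3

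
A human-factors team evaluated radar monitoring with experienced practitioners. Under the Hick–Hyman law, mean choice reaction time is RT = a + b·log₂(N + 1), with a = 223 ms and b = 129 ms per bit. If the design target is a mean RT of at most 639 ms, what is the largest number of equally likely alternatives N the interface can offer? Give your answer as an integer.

8

Set 223 + 129·log₂(N + 1) ≤ 639.
log₂(N + 1) ≤ (639 − 223) / 129 = 3.2248.
N + 1 ≤ 2^3.2248 = 9.3489.
N ≤ 8.3489, so the largest integer N is 8.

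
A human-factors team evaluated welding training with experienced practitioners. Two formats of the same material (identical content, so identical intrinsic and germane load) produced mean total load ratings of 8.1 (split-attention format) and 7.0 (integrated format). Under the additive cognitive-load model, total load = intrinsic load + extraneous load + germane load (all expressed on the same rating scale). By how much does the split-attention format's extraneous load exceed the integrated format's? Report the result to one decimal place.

Intrinsic and germane load are equal across formats, so the difference in total load equals the difference in extraneous load.
Extraneous-load difference = 8.1 − 7.0 = 1.1.

1.1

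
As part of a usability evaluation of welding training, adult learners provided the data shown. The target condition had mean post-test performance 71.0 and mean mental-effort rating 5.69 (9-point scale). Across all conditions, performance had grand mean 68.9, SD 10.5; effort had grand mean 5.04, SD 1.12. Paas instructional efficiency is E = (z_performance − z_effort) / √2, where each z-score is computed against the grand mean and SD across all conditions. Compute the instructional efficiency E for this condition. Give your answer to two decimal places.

z_performance = (71.0 − 68.9) / 10.5 = 2.1000 / 10.5 = 0.2000.
z_effort = (5.69 − 5.04) / 1.12 = 0.6500 / 1.12 = 0.5804.
z_P − z_E = 0.2000 − 0.5804 = -0.3804.
E = -0.3804 / √2 = -0.3804 / 1.41421 = -0.2690 ≈ -0.27.

-0.27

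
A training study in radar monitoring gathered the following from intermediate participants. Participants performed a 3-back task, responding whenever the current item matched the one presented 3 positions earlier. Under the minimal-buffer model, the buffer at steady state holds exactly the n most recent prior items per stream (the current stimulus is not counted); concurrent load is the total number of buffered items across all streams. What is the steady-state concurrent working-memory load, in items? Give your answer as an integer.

The buffer holds the 3 most recent prior items.
Steady-state concurrent load = 3 items.

3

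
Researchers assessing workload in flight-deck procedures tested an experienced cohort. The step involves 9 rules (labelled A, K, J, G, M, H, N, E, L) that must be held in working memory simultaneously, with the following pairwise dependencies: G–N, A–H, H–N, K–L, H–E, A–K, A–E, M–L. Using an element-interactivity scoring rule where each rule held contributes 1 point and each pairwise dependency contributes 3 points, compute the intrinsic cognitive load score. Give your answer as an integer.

Count of rules held simultaneously: 9.
Count of pairwise dependencies listed: 8.
Element contribution: 9 × 1 = 9.
Interaction contribution: 8 × 3 = 24.
Intrinsic load = 9 + 24 = 33.

33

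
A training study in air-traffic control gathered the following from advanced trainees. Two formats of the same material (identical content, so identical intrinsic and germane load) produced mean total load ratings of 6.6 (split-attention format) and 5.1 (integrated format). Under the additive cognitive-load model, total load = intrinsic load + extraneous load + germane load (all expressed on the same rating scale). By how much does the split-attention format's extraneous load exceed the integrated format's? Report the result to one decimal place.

1.5

Intrinsic and germane load are equal across formats, so the difference in total load equals the difference in extraneous load.
Extraneous-load difference = 6.6 − 5.1 = 1.5.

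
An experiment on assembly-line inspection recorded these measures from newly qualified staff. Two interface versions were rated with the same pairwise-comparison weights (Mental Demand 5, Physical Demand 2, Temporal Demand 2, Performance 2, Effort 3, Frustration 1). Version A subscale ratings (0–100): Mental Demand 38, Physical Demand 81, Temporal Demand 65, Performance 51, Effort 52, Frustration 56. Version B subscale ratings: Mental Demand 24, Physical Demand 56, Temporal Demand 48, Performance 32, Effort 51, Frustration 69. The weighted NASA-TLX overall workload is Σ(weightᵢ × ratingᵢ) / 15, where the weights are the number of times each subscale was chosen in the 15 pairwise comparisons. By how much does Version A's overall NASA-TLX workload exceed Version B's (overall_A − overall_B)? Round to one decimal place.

Version A weighted sum = 5·38 + 2·81 + 2·65 + 2·51 + 3·52 + 1·56 = 190 + 162 + 130 + 102 + 156 + 56 = 796; overall_A = 796/15 = 53.0667.
Version B weighted sum = 5·24 + 2·56 + 2·48 + 2·32 + 3·51 + 1·69 = 120 + 112 + 96 + 64 + 153 + 69 = 614; overall_B = 614/15 = 40.9333.
Difference = 53.0667 − 40.9333 = 12.1334 ≈ 12.1.

12.1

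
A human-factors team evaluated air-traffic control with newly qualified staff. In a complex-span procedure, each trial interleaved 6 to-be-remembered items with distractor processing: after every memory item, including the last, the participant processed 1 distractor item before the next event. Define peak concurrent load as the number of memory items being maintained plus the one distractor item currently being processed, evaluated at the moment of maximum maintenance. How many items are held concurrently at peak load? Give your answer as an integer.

7

Maintenance is greatest during the distractor(s) after memory item 6: all 6 memory items are being held.
One distractor item is concurrently being processed.
Peak concurrent load = 6 + 1 = 7 items.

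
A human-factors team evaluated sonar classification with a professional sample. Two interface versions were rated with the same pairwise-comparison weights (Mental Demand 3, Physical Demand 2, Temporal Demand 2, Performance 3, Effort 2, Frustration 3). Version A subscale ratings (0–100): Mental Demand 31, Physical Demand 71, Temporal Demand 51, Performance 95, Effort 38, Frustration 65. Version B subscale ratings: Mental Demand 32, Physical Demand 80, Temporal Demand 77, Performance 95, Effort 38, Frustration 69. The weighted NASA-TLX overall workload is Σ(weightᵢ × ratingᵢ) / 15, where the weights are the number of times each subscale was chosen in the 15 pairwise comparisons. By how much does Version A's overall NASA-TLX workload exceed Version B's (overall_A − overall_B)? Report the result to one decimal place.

-5.7

Version A weighted sum = 3·31 + 2·71 + 2·51 + 3·95 + 2·38 + 3·65 = 93 + 142 + 102 + 285 + 76 + 195 = 893; overall_A = 893/15 = 59.5333.
Version B weighted sum = 3·32 + 2·80 + 2·77 + 3·95 + 2·38 + 3·69 = 96 + 160 + 154 + 285 + 76 + 207 = 978; overall_B = 978/15 = 65.2000.
Difference = 59.5333 − 65.2000 = -5.6667 ≈ -5.7.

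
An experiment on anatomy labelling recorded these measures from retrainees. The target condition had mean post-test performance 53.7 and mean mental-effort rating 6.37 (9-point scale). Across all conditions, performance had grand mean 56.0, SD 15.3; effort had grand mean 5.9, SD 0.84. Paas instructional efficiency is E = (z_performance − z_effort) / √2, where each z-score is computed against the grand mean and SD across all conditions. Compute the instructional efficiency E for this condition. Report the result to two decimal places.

z_performance = (53.7 − 56.0) / 15.3 = -2.3000 / 15.3 = -0.1503.
z_effort = (6.37 − 5.9) / 0.84 = 0.4700 / 0.84 = 0.5595.
z_P − z_E = -0.1503 − 0.5595 = -0.7098.
E = -0.7098 / √2 = -0.7098 / 1.41421 = -0.5019 ≈ -0.50.

-0.50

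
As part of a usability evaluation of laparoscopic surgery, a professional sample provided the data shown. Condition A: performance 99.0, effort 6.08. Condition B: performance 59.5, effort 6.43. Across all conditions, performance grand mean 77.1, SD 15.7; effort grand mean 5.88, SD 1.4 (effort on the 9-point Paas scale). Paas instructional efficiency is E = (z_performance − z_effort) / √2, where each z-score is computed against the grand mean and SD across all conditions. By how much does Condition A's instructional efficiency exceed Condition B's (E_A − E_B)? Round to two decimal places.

Condition A: z_P = (99.0 − 77.1)/15.7 = 1.3949; z_E = (6.08 − 5.88)/1.4 = 0.1429; E_A = (1.3949 − 0.1429)/√2 = 0.8853.
Condition B: z_P = (59.5 − 77.1)/15.7 = -1.1210; z_E = (6.43 − 5.88)/1.4 = 0.3929; E_B = (-1.1210 − 0.3929)/√2 = -1.0705.
E_A − E_B = 0.8853 − (-1.0705) = 1.9558 ≈ 1.96.

1.96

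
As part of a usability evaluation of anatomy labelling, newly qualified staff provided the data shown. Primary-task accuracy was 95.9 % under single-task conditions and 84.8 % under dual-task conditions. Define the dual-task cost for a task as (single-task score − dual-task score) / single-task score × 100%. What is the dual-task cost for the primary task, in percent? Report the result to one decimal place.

11.6

Cost = (95.9 − 84.8) / 95.9 × 100%
     = 11.1000 / 95.9 × 100% = 11.5746%.
≈ 11.6%.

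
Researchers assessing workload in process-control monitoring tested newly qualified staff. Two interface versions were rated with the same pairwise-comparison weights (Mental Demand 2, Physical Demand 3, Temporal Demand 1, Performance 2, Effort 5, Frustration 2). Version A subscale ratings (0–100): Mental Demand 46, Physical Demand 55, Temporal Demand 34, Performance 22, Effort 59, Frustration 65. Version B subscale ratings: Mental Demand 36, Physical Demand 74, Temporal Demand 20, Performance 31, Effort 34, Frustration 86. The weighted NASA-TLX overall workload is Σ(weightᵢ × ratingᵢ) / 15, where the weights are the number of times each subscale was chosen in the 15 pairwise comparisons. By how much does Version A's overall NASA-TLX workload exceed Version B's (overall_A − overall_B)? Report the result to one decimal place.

2.8

Version A weighted sum = 2·46 + 3·55 + 1·34 + 2·22 + 5·59 + 2·65 = 92 + 165 + 34 + 44 + 295 + 130 = 760; overall_A = 760/15 = 50.6667.
Version B weighted sum = 2·36 + 3·74 + 1·20 + 2·31 + 5·34 + 2·86 = 72 + 222 + 20 + 62 + 170 + 172 = 718; overall_B = 718/15 = 47.8667.
Difference = 50.6667 − 47.8667 = 2.8000 ≈ 2.8.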